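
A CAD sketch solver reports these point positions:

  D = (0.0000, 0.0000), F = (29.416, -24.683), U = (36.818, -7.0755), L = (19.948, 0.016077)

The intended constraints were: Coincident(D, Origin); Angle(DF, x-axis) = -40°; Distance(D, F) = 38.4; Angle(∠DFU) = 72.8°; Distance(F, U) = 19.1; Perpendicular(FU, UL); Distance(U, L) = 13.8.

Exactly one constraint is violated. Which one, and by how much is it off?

Distance(U, L) = 13.8 — off by 4.50.

D = (0.00, 0.00) ✓; DF at -40.00° ✓; |DF| = 38.40 ✓; ∠DFU = 72.80° ✓; |FU| = 19.10 ✓; ∠(FU, UL) = 90.00° ✓; |UL| = 18.30 ✗.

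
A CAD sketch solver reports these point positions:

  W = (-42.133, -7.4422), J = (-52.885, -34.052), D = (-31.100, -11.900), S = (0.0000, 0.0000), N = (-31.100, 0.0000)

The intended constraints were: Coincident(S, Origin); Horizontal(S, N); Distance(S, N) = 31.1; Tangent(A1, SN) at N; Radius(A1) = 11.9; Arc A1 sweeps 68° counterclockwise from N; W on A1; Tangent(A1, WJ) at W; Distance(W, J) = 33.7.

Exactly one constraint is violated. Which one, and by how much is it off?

Distance(W, J) = 33.7 — off by 5.00.

S = (0.00, 0.00) ✓; S.y = 0.00, N.y = 0.00 ✓; |SN| = 31.10 ✓; ∠(DN, NS) = 90.00° ✓; |DN| = 11.90 ✓; bearing(D→W) − bearing(D→N) = 68.00° ✓; |DW| = 11.90 ✓; ∠(DW, WJ) = 90.00° ✓; |WJ| = 28.70 ✗.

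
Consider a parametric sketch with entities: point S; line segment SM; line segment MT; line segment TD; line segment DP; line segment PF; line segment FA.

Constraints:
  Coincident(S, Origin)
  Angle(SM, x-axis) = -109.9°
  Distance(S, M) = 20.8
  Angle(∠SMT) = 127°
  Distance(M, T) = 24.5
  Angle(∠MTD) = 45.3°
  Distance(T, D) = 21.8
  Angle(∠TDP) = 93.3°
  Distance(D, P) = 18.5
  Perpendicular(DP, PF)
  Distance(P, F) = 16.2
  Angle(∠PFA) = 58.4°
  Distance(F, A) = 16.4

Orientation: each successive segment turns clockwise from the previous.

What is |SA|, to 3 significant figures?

25.3

S is at the origin; SM runs at -109.9° with length 20.8, so M = (-7.08, -19.6). ∠SMT = 127.0° gives MT at -163° from the x-axis; with |MT| = 24.5, T = (-30.5, -26.8). ∠MTD = 45.3° gives TD at 62.4° from the x-axis; with |TD| = 21.8, D = (-20.4, -7.44). ∠TDP = 93.3° gives DP at -24.3° from the x-axis; with |DP| = 18.5, P = (-3.54, -15.1). DP is perpendicular to PF, so PF runs at -114°; with |PF| = 16.2, F = (-10.2, -29.8). ∠PFA = 58.4° gives FA at 124° from the x-axis; with |FA| = 16.4, A = (-19.4, -16.2). Then |SA| = |A − S| = 25.3.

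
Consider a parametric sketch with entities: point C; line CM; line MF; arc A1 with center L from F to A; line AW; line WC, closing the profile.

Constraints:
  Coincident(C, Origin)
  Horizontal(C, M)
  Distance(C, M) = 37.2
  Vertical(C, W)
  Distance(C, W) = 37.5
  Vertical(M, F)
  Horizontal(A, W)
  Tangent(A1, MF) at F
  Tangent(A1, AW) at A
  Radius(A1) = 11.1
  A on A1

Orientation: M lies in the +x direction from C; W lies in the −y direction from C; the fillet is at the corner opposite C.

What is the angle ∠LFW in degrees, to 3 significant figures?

16.6°

C is at the origin; CM is horizontal with |CM| = 37.2 and M on the +x side, so M = (37.2, 0.00). CW is vertical with |CW| = 37.5 and W on the −y side, so W = (0.00, -37.5). The virtual corner opposite C is at (37.2, -37.5). The tangent condition forces LF to be normal to MF and A1 meets AW tangentially, so LA is at right angles to AW, with radius 11.1, so the center L sits 11.1 in from both sides at L = (26.1, -26.4). That places the tangent points at F = (37.2, -26.4) on MF and A = (26.1, -37.5) on AW. Then cos ∠LFW = FL·FW / (|FL||FW|), giving 16.6°.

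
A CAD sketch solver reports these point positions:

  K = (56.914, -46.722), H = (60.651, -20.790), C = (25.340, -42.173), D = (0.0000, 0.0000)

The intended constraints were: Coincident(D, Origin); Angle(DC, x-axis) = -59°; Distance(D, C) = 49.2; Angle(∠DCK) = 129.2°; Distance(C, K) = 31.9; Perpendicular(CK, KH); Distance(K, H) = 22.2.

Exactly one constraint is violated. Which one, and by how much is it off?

Distance(K, H) = 22.2 — off by 4.00.

D = (0.00, 0.00) ✓; DC at -59.00° ✓; |DC| = 49.20 ✓; ∠DCK = 129.2° ✓; |CK| = 31.90 ✓; ∠(CK, KH) = 90.00° ✓; |KH| = 26.20 ✗.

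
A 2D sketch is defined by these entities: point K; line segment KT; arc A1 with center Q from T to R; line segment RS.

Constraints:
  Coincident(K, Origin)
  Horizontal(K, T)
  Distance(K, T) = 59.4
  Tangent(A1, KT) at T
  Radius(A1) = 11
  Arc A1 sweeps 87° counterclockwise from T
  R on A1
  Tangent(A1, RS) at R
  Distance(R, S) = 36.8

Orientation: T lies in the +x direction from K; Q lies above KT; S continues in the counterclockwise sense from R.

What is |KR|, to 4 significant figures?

71.15

A1 meets KT tangentially, so QT is at right angles to KT, so Q = T + (0, 11) = (59.40, 11.00). On A1, T sits at bearing -90° from Q; an 87° counterclockwise sweep puts R at bearing -3°, so R = Q + 11.0·(cos -3°, sin -3°) = (70.38, 10.42). Then |KR| = |R − K| = 71.15.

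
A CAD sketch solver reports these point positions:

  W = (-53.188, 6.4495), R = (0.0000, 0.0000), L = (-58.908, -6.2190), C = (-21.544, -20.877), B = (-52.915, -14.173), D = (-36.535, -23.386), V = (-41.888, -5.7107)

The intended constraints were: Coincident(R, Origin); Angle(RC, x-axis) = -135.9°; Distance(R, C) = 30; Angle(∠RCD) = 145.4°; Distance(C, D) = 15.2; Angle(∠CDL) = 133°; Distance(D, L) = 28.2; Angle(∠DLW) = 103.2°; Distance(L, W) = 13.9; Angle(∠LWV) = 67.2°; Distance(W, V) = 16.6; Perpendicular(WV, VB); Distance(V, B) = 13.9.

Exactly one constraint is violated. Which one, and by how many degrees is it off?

Perpendicular(WV, VB) — off by 5.40°.

R = (0.00, 0.00) ✓; RC at -135.9° ✓; |RC| = 30.00 ✓; ∠RCD = 145.4° ✓; |CD| = 15.20 ✓; ∠CDL = 133.0° ✓; |DL| = 28.20 ✓; ∠DLW = 103.2° ✓; |LW| = 13.90 ✓; ∠LWV = 67.20° ✓; |WV| = 16.60 ✓; ∠(WV, VB) = 95.40° ✗; |VB| = 13.90 ✓.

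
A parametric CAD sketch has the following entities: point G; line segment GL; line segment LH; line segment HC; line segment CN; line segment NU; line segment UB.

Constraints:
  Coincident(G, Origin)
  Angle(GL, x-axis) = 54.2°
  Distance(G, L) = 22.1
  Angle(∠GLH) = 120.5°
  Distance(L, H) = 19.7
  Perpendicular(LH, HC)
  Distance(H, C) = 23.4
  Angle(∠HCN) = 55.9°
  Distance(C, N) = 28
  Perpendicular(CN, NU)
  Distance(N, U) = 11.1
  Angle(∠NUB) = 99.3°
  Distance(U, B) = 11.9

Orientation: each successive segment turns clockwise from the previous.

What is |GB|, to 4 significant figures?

29.23

G is at the origin; GL runs at 54.2° with length 22.1, so L = (12.93, 17.92). ∠GLH = 120.5° gives LH at -5.300° from the x-axis; with |LH| = 19.7, H = (32.54, 16.10). LH is perpendicular to HC, so HC runs at -95.30°; with |HC| = 23.4, C = (30.38, -7.195). ∠HCN = 55.9° gives CN at 140.6° from the x-axis; with |CN| = 28.0, N = (8.745, 10.58). CN ⟂ NU, so NU runs at 50.60°; with |NU| = 11.1, U = (15.79, 19.15). ∠NUB = 99.3° gives UB at -30.10° from the x-axis; with |UB| = 11.9, B = (26.09, 13.19). Then |GB| = |B − G| = 29.23.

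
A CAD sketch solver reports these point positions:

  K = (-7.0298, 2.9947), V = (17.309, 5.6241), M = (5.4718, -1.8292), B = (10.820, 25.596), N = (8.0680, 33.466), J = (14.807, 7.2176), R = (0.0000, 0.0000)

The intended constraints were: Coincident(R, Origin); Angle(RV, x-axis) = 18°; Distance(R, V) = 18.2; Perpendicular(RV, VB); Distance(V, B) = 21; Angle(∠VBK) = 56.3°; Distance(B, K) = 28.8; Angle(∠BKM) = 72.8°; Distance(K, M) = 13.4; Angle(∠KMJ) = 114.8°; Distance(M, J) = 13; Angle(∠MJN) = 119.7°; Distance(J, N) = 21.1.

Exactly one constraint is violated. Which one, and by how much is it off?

Distance(J, N) = 21.1 — off by 6.00.

R = (0.00, 0.00) ✓; RV at 18.00° ✓; |RV| = 18.20 ✓; ∠(RV, VB) = 90.00° ✓; |VB| = 21.00 ✓; ∠VBK = 56.30° ✓; |BK| = 28.80 ✓; ∠BKM = 72.80° ✓; |KM| = 13.40 ✓; ∠KMJ = 114.8° ✓; |MJ| = 13.00 ✓; ∠MJN = 119.7° ✓; |JN| = 27.10 ✗.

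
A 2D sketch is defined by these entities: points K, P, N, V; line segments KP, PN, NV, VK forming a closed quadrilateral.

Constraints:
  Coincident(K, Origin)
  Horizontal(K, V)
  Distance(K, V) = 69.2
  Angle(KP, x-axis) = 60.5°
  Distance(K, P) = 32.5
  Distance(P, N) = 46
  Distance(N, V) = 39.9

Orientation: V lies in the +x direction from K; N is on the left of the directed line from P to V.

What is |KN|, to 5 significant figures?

72.179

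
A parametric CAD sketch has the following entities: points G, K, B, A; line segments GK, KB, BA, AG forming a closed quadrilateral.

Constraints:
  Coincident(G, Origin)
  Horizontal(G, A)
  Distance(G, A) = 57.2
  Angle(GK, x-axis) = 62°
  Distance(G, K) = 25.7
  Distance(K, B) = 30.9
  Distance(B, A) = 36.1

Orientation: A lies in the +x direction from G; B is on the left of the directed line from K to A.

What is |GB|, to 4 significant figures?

52.59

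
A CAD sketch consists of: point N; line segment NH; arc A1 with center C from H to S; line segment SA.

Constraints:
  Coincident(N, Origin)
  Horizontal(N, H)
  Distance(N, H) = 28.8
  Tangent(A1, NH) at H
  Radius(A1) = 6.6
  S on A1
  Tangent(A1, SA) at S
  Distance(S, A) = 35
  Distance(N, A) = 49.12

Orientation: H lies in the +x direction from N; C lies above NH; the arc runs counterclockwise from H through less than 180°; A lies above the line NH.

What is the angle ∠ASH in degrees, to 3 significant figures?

127°

Checks: ∠(CH, HN) = 90.00° ✓; |CH| = 6.600 ✓; |CS| = 6.600 ✓; ∠(CS, SA) = 90.00° ✓; |SA| = 35.00 ✓; |NA| = 49.12 ✓.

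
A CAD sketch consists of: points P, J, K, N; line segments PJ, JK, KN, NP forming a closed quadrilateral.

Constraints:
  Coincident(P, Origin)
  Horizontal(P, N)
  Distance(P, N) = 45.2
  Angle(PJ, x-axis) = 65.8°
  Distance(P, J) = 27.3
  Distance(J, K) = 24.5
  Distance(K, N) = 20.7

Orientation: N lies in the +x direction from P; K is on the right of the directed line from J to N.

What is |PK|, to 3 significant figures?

25.5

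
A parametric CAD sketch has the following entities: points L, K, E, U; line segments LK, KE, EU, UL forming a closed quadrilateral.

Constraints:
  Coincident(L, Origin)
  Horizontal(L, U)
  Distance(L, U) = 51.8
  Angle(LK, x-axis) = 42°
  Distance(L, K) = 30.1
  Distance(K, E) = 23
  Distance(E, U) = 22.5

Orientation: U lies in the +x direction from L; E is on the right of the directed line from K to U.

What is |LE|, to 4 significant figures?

29.42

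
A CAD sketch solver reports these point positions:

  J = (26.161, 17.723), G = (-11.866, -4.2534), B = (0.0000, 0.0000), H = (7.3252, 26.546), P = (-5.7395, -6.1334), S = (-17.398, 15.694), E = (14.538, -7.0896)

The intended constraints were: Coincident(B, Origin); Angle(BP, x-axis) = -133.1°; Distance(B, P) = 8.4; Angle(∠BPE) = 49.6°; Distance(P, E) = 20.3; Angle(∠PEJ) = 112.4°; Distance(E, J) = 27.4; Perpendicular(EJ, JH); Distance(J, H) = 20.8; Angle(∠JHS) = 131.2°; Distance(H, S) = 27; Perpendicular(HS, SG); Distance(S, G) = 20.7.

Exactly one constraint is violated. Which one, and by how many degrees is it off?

Perpendicular(HS, SG) — off by 8.20°.

B = (0.00, 0.00) ✓; BP at -133.1° ✓; |BP| = 8.400 ✓; ∠BPE = 49.60° ✓; |PE| = 20.30 ✓; ∠PEJ = 112.4° ✓; |EJ| = 27.40 ✓; ∠(EJ, JH) = 90.00° ✓; |JH| = 20.80 ✓; ∠JHS = 131.2° ✓; |HS| = 27.00 ✓; ∠(HS, SG) = 81.80° ✗; |SG| = 20.70 ✓.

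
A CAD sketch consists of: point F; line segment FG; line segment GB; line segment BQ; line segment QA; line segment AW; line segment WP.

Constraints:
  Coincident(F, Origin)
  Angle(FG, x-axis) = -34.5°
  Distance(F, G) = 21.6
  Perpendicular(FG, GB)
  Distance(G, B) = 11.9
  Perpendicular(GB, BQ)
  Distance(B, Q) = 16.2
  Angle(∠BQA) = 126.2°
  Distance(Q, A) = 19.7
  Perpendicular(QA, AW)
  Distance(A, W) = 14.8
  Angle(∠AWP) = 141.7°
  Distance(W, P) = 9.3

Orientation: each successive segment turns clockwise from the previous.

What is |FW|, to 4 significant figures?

13.96

F is at the origin; FG runs at -34.5° with length 21.6, so G = (17.80, -12.23). The perpendicularity gives GB at right angles to FG, so GB runs at -124.5°; with |GB| = 11.9, B = (11.06, -22.04). The perpendicularity gives BQ at right angles to GB, so BQ runs at 145.5°; with |BQ| = 16.2, Q = (-2.290, -12.87). ∠BQA = 126.2° gives QA at 91.70° from the x-axis; with |QA| = 19.7, A = (-2.874, 6.826). QA is perpendicular to AW, so AW runs at 1.700°; with |AW| = 14.8, W = (11.92, 7.265). Then |FW| = |W − F| = 13.96.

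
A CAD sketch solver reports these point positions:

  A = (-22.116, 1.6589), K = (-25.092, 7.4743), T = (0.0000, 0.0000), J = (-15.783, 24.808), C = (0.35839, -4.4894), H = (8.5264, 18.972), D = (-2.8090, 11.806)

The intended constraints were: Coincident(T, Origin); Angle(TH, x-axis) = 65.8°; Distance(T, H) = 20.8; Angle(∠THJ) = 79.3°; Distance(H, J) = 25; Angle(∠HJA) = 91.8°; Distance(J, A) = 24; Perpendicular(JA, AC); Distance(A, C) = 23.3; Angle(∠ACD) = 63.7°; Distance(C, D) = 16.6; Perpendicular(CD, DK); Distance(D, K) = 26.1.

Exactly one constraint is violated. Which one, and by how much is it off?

Distance(D, K) = 26.1 — off by 3.40.

T = (0.00, 0.00) ✓; TH at 65.80° ✓; |TH| = 20.80 ✓; ∠THJ = 79.30° ✓; |HJ| = 25.00 ✓; ∠HJA = 91.80° ✓; |JA| = 24.00 ✓; ∠(JA, AC) = 90.00° ✓; |AC| = 23.30 ✓; ∠ACD = 63.70° ✓; |CD| = 16.60 ✓; ∠(CD, DK) = 90.00° ✓; |DK| = 22.70 ✗.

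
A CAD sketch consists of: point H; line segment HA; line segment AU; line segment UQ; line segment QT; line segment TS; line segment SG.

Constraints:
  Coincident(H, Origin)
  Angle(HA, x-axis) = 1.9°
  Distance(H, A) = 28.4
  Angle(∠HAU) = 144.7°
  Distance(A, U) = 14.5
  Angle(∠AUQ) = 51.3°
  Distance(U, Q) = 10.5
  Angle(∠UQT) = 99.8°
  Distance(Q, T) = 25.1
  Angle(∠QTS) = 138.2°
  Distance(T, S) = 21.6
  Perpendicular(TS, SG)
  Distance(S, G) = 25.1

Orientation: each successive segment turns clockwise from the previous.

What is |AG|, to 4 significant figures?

32.71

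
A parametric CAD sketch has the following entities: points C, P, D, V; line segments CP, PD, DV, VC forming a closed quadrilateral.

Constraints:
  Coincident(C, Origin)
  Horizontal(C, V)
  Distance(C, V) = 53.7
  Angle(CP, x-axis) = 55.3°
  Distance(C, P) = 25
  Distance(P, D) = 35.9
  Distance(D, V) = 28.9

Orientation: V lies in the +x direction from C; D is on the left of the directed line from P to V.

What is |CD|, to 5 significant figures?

56.910

Checks: |CV| = 53.70 ✓; |CP| = 25.00 ✓; |PD| = 35.90 ✓; |DV| = 28.90 ✓.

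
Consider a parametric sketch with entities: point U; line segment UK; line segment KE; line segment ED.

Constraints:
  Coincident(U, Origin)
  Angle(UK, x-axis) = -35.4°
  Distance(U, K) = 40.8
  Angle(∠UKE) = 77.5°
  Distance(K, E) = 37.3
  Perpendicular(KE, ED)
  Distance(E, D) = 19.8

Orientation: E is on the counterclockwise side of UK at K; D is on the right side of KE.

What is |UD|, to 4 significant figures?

66.08

U is at the origin; UK runs at -35.4° with length 40.8, so K = 40.8·(cos -35.4°, sin -35.4°) = (33.26, -23.63). ∠UKE = 77.5°, so KE runs at -35.4° + (180° − 77.5°) = 67.10° from the x-axis; with |KE| = 37.3, E = K + 37.3·(cos 67.10°, sin 67.10°) = (47.77, 10.73). The perpendicularity gives ED at right angles to KE; with |ED| = 19.8 on the right of KE, D = E + 19.8·(0.9212, -0.3891) = (66.01, 3.021). Then |UD| = |D − U| = 66.08.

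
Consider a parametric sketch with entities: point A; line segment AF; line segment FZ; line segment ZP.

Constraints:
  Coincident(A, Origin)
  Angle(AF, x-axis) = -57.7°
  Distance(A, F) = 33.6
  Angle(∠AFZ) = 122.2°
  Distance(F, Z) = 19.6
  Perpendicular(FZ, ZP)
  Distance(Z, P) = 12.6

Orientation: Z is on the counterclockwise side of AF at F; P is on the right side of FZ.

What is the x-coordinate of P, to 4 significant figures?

37.58

A is at the origin; AF runs at -57.7° with length 33.6, so F = 33.6·(cos -57.7°, sin -57.7°) = (17.95, -28.40). ∠AFZ = 122.2°, so FZ runs at -57.7° + (180° − 122.2°) = 0.1000° from the x-axis; with |FZ| = 19.6, Z = F + 19.6·(cos 0.1000°, sin 0.1000°) = (37.55, -28.37). FZ ⟂ ZP; with |ZP| = 12.6 on the right of FZ, P = Z + 12.6·(0.001745, -1.000) = (37.58, -40.97). So P.x = 37.58.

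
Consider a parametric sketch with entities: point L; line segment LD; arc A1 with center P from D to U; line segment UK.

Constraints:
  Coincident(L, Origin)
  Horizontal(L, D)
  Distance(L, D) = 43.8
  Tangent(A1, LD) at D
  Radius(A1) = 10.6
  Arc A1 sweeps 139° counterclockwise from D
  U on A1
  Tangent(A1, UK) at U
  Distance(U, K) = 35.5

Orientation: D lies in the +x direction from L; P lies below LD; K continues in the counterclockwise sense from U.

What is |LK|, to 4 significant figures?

76.19

L is at the origin; LD is horizontal with |LD| = 43.8 and D on the +x side, so D = (43.80, 0.000). Since A1 is tangent to LD there, PD ⟂ LD, so P = D + (0, -10.6) = (43.80, -10.60). On A1, D sits at bearing 90° from P; a 139° counterclockwise sweep puts U at bearing 229°, so U = P + 10.6·(cos 229°, sin 229°) = (36.85, -18.60). Tangency of A1 to UK means the radius PU is perpendicular to UK, so UK runs along (−sin 229°, cos 229°); with |UK| = 35.5, K = (63.64, -41.89). Then |LK| = |K − L| = 76.19.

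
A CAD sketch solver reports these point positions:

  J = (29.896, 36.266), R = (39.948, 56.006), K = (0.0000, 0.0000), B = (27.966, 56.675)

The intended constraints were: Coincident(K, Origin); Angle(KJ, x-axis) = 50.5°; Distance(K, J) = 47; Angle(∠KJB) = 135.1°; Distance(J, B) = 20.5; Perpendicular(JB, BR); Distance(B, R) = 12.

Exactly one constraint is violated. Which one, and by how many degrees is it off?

Perpendicular(JB, BR) — off by 8.60°.

K = (0.00, 0.00) ✓; KJ at 50.50° ✓; |KJ| = 47.00 ✓; ∠KJB = 135.1° ✓; |JB| = 20.50 ✓; ∠(JB, BR) = 98.60° ✗; |BR| = 12.00 ✓.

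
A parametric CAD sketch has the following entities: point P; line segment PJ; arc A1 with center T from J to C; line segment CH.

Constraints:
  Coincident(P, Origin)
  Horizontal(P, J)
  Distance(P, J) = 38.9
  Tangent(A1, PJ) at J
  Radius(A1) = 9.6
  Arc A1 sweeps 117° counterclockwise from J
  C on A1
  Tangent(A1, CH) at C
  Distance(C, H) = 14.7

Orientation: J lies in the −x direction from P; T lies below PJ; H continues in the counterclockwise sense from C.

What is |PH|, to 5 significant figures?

48.939

On A1, J sits at bearing 90° from T; a 117° counterclockwise sweep puts C at bearing 207°, so C = T + 9.6·(cos 207°, sin 207°) = (-47.454, -13.958). Tangency of A1 to CH means the radius TC is perpendicular to CH, so CH runs along (−sin 207°, cos 207°); with |CH| = 14.7, H = (-40.780, -27.056). Then |PH| = |H − P| = 48.939.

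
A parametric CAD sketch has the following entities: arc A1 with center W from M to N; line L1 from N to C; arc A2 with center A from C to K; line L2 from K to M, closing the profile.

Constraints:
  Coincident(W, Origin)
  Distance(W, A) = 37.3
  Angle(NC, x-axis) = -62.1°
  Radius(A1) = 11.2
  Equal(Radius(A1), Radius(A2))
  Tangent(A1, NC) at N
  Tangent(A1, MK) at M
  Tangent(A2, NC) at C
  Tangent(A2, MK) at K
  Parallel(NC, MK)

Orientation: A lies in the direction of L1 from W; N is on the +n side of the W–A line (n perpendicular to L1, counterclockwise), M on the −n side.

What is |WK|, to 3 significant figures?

38.9

The slot axis is L1's direction at -62.1°, so u = (cos -62.1°, sin -62.1°) = (0.468, -0.884) and n = (−sin -62.1°, cos -62.1°) = (0.884, 0.468). W is at the origin and A lies 37.3 along u from W, so A = 37.3·u = (17.5, -33.0). Tangency of A1 to both parallel lines with radius 11.2 puts N and M at W ± 11.2·n: N = (9.90, 5.24), M = (-9.90, -5.24). Equal radii place C and K the same way about A: C = A + 11.2·n = (27.4, -27.7), K = A − 11.2·n = (7.56, -38.2). Then |WK| = |K − W| = 38.9.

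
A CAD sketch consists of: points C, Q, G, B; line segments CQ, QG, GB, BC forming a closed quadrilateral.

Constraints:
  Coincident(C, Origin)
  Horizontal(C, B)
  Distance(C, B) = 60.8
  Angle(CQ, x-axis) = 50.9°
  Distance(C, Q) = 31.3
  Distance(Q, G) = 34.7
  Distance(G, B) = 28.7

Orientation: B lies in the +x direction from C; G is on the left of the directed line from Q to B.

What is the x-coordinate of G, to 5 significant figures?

54.247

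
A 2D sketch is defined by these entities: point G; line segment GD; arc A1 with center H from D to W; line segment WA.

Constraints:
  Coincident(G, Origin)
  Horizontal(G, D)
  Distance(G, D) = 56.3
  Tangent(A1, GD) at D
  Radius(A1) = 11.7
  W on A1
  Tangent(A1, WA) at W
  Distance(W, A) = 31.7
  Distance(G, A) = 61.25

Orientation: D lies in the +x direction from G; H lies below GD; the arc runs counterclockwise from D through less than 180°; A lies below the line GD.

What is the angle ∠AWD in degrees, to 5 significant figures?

135.91°

Checks: ∠(HD, DG) = 90.00° ✓; |HD| = 11.70 ✓; |HW| = 11.70 ✓; ∠(HW, WA) = 90.00° ✓; |WA| = 31.70 ✓; |GA| = 61.25 ✓.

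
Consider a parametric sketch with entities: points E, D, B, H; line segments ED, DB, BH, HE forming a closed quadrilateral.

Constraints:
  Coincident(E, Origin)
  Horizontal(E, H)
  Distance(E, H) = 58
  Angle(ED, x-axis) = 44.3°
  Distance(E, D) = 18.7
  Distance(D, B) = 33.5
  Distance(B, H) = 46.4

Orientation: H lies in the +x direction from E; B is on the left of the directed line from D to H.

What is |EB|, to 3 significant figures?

52.1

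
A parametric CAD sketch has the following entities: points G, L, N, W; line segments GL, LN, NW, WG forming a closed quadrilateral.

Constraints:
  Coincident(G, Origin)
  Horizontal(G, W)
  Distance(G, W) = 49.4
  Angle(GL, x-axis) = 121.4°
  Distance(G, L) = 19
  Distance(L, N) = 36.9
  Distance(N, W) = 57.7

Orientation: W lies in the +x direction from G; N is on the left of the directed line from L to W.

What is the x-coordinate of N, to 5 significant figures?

13.238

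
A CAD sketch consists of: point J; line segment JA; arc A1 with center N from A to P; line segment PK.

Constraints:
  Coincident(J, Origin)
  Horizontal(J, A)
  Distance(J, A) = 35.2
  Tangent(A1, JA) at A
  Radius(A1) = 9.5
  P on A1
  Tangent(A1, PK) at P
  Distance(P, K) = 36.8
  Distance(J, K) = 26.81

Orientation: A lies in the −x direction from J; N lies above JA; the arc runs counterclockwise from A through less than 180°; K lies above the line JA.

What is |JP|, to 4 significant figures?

29.00

J is at the origin; JA is horizontal with |JA| = 35.2 and A on the −x side, so A = (-35.20, 0.000). A1 meets JA tangentially, so NA is at right angles to JA, so N = A + (0, 9.5) = (-35.20, 9.500). Since NP ⟂ PK (tangency), |NK| = √(9.5² + 36.8²) = 38.01 regardless of where P sits on A1. So K lies on both circle(J, 26.81) and circle(N, 38.01); the above-JA intersection is K = (-1.347, 26.78). P is the foot of the tangent from K: P = (-28.90, 2.386).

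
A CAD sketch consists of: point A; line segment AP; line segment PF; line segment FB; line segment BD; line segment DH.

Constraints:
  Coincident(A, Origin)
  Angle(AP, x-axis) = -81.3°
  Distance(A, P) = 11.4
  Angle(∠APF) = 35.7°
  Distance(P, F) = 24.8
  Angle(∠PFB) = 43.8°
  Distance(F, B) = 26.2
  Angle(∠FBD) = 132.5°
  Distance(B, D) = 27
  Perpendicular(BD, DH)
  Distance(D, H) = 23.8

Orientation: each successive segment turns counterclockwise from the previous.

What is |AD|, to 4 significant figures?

31.84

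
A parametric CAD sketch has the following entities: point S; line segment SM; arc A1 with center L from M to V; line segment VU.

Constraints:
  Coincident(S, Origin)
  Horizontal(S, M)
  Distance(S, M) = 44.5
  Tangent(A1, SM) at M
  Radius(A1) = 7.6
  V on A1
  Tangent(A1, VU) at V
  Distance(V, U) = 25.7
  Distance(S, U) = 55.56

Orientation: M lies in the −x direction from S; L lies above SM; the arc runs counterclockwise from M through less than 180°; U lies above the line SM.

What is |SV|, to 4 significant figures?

38.35

S is at the origin; S and M share the same y with |SM| = 44.5 and M on the −x side, so M = (-44.50, 0.000). A1 meets SM tangentially, so LM is at right angles to SM, so L = M + (0, 7.6) = (-44.50, 7.600). Since LV ⟂ VU (tangency), |LU| = √(7.6² + 25.7²) = 26.80 regardless of where V sits on A1. So U lies on both circle(S, 55.56) and circle(L, 26.80); the above-SM intersection is U = (-43.64, 34.39). V is the foot of the tangent from U: V = (-37.15, 9.520).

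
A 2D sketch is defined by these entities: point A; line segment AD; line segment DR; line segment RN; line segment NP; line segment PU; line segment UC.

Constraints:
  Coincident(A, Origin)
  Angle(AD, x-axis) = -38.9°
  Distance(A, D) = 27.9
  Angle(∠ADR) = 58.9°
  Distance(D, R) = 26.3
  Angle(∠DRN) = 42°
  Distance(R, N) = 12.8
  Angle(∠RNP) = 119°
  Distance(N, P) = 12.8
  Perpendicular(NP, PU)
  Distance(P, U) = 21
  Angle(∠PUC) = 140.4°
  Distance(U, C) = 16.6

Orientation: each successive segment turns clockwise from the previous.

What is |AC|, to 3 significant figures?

49.3

A is at the origin; AD runs at -38.9° with length 27.9, so D = (21.7, -17.5). ∠ADR = 58.9° gives DR at -160° from the x-axis; with |DR| = 26.3, R = (-3.00, -26.5). ∠DRN = 42.0° gives RN at 62.0° from the x-axis; with |RN| = 12.8, N = (3.01, -15.2). ∠RNP = 119.0° gives NP at 1.00° from the x-axis; with |NP| = 12.8, P = (15.8, -15.0). NP is perpendicular to PU, so PU runs at -89.0°; with |PU| = 21.0, U = (16.2, -36.0). ∠PUC = 140.4° gives UC at -129° from the x-axis; with |UC| = 16.6, C = (5.82, -49.0). Then |AC| = |C − A| = 49.3.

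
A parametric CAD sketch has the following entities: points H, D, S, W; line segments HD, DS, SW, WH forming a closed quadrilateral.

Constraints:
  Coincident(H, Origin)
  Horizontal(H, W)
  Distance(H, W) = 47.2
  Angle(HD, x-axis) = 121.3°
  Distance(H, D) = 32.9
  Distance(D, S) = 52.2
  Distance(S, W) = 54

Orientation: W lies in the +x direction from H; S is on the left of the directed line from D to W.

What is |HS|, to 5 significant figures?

59.147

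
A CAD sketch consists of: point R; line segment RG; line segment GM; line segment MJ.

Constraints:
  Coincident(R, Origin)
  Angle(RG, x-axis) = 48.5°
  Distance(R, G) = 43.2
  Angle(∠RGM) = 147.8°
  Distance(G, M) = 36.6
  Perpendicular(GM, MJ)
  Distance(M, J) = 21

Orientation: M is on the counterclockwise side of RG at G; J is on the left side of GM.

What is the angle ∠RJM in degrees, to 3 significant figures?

91.6°

∠RGM = 147.8°, so GM runs at 48.5° + (180° − 147.8°) = 80.7° from the x-axis; with |GM| = 36.6, M = G + 36.6·(cos 80.7°, sin 80.7°) = (34.5, 68.5). GM ⟂ MJ; with |MJ| = 21.0 on the left of GM, J = M + 21.0·(-0.987, 0.162) = (13.8, 71.9). Then cos ∠RJM = JR·JM / (|JR||JM|), giving 91.6°.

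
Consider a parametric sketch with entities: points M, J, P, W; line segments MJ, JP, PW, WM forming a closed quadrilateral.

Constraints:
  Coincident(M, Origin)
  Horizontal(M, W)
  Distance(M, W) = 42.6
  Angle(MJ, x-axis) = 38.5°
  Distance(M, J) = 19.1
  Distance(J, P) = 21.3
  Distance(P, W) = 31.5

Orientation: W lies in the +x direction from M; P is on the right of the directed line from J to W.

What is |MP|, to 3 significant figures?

15.6

M is at the origin; MW is horizontal with |MW| = 42.6 and W in +x, so W = (42.6, 0). MJ runs at 38.5° with |MJ| = 19.1, so J = (14.9, 11.9). P is determined by |JP| = 21.3 and |PW| = 31.5 together: it lies at the intersection of circle(J, 21.3) and circle(W, 31.5). With |JW| = 30.1, the foot of the radical line on JW is 6.10 from J and the perpendicular offset is √(21.3² − 6.10²) = 20.4. Taking the right-of-JW solution: P = (12.5, -9.27).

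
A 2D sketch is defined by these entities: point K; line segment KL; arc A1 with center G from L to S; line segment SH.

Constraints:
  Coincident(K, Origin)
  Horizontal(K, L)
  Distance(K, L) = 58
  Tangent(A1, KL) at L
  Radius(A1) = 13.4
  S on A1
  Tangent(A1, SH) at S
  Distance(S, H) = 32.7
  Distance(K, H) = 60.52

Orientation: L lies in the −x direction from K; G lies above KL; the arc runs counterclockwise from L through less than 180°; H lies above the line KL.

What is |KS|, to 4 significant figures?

46.25

K is at the origin; KL is horizontal with |KL| = 58.0 and L on the −x side, so L = (-58.00, 0.000). Tangency of A1 to KL means the radius GL is perpendicular to KL, so G = L + (0, 13.4) = (-58.00, 13.40). Since GS ⟂ SH (tangency), |GH| = √(13.4² + 32.7²) = 35.34 regardless of where S sits on A1. So H lies on both circle(K, 60.52) and circle(G, 35.34); the above-KL intersection is H = (-41.09, 44.43). S is the foot of the tangent from H: S = (-44.68, 11.93).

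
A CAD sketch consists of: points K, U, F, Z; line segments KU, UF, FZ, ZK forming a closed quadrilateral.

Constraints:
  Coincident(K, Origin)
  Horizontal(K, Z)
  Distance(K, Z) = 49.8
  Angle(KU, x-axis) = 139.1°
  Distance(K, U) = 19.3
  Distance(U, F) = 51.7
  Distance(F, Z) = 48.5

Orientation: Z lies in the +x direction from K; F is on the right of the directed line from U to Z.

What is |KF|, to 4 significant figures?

33.75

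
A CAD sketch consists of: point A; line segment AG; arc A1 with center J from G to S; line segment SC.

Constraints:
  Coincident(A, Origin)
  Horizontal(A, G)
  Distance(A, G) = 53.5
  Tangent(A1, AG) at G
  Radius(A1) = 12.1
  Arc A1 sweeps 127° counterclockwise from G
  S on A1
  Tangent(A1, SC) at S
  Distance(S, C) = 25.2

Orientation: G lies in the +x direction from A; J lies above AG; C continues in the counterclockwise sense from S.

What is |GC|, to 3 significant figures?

39.9

A is at the origin; A and G share the same y with |AG| = 53.5 and G on the +x side, so G = (53.5, 0.00). The tangent condition forces JG to be normal to AG, so J = G + (0, 12.1) = (53.5, 12.1). On A1, G sits at bearing -90° from J; a 127° counterclockwise sweep puts S at bearing 37°, so S = J + 12.1·(cos 37°, sin 37°) = (63.2, 19.4). The tangent condition forces JS to be normal to SC, so SC runs along (−sin 37°, cos 37°); with |SC| = 25.2, C = (48.0, 39.5). Then |GC| = |C − G| = 39.9.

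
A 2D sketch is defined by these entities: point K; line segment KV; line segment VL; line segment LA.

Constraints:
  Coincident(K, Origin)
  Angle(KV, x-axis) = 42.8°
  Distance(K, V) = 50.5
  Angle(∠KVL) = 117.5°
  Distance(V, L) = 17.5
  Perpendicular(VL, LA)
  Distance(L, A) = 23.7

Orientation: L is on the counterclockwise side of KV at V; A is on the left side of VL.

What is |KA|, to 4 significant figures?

45.95

K is at the origin; KV runs at 42.8° with length 50.5, so V = 50.5·(cos 42.8°, sin 42.8°) = (37.05, 34.31). ∠KVL = 117.5°, so VL runs at 42.8° + (180° − 117.5°) = 105.3° from the x-axis; with |VL| = 17.5, L = V + 17.5·(cos 105.3°, sin 105.3°) = (32.44, 51.19). VL is perpendicular to LA; with |LA| = 23.7 on the left of VL, A = L + 23.7·(-0.9646, -0.2639) = (9.576, 44.94). Then |KA| = |A − K| = 45.95.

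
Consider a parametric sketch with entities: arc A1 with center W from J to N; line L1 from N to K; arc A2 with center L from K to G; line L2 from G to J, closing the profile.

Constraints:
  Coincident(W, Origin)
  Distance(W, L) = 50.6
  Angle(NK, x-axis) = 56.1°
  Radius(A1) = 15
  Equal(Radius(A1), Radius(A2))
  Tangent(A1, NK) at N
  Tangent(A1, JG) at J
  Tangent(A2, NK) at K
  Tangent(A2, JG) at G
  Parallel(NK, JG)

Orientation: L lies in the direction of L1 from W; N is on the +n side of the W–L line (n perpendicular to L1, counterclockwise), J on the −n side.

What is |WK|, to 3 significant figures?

52.8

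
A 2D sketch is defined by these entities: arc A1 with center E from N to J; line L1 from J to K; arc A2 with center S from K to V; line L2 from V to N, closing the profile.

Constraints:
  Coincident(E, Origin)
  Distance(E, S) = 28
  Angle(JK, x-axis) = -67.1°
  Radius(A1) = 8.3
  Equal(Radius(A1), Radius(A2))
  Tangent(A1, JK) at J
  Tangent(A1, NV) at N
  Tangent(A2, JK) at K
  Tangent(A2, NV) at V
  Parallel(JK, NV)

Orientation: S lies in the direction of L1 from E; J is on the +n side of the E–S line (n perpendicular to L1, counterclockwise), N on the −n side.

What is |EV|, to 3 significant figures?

29.2

The slot axis is L1's direction at -67.1°, so u = (cos -67.1°, sin -67.1°) = (0.389, -0.921) and n = (−sin -67.1°, cos -67.1°) = (0.921, 0.389). E is at the origin and S lies 28.0 along u from E, so S = 28.0·u = (10.9, -25.8). Tangency of A1 to both parallel lines with radius 8.3 puts J and N at E ± 8.3·n: J = (7.65, 3.23), N = (-7.65, -3.23). Equal radii place K and V the same way about S: K = S + 8.3·n = (18.5, -22.6), V = S − 8.3·n = (3.25, -29.0). Then |EV| = |V − E| = 29.2.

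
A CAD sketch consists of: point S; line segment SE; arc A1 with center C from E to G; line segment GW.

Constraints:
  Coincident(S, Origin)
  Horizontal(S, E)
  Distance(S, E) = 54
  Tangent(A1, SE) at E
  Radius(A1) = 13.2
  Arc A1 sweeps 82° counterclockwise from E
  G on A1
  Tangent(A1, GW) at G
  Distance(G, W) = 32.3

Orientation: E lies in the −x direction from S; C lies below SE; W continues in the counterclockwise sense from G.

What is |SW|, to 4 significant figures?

83.67

On A1, E sits at bearing 90° from C; an 82° counterclockwise sweep puts G at bearing 172°, so G = C + 13.2·(cos 172°, sin 172°) = (-67.07, -11.36). Tangency of A1 to GW means the radius CG is perpendicular to GW, so GW runs along (−sin 172°, cos 172°); with |GW| = 32.3, W = (-71.57, -43.35). Then |SW| = |W − S| = 83.67.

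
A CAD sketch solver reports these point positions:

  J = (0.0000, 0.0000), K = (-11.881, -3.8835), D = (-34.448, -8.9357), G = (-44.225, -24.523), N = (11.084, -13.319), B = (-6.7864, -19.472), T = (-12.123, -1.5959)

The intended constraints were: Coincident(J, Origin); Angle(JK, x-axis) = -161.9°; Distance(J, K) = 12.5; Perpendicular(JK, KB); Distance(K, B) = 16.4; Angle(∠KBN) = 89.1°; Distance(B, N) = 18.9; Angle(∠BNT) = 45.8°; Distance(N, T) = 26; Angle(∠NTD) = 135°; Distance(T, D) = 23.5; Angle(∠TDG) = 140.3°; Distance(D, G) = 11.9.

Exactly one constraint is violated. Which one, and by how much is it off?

Distance(D, G) = 11.9 — off by 6.50.

J = (0.00, 0.00) ✓; JK at -161.9° ✓; |JK| = 12.50 ✓; ∠(JK, KB) = 90.00° ✓; |KB| = 16.40 ✓; ∠KBN = 89.10° ✓; |BN| = 18.90 ✓; ∠BNT = 45.80° ✓; |NT| = 26.00 ✓; ∠NTD = 135.0° ✓; |TD| = 23.50 ✓; ∠TDG = 140.3° ✓; |DG| = 18.40 ✗.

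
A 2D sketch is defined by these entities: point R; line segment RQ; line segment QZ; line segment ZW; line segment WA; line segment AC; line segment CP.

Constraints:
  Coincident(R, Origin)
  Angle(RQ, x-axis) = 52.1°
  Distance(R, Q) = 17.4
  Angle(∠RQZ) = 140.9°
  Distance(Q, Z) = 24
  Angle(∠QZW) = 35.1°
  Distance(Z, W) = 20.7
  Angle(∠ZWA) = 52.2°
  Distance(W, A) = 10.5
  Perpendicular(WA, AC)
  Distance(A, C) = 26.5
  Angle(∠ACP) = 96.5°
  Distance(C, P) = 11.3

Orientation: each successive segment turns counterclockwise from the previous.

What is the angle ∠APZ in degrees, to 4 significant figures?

27.58°

R is at the origin; RQ runs at 52.1° with length 17.4, so Q = (10.69, 13.73). ∠RQZ = 140.9° gives QZ at 91.20° from the x-axis; with |QZ| = 24.0, Z = (10.19, 37.72). ∠QZW = 35.1° gives ZW at -123.9° from the x-axis; with |ZW| = 20.7, W = (-1.359, 20.54). ∠ZWA = 52.2° gives WA at 3.900° from the x-axis; with |WA| = 10.5, A = (9.116, 21.26). The perpendicularity gives AC at right angles to WA, so AC runs at 93.90°; with |AC| = 26.5, C = (7.314, 47.70). ∠ACP = 96.5° gives CP at 177.4° from the x-axis; with |CP| = 11.3, P = (-3.974, 48.21). Then cos ∠APZ = PA·PZ / (|PA||PZ|), giving 27.58°.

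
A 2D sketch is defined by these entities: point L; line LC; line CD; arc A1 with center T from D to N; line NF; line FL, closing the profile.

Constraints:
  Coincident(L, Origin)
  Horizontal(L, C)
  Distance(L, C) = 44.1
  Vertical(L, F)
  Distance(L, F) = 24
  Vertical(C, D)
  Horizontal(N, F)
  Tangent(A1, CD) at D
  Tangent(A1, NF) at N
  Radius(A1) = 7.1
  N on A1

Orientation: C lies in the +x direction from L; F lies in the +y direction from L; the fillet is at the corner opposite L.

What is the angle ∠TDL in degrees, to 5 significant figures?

20.968°

L is at the origin; L and C share the same y with |LC| = 44.1 and C on the +x side, so C = (44.100, 0.0000). L and F share the same x with |LF| = 24.0 and F on the +y side, so F = (0.0000, 24.000). The virtual corner opposite L is at (44.100, 24.000). Since A1 is tangent to CD there, TD ⟂ CD and since A1 is tangent to NF there, TN ⟂ NF, with radius 7.1, so the center T sits 7.1 in from both sides at T = (37.000, 16.900). That places the tangent points at D = (44.100, 16.900) on CD and N = (37.000, 24.000) on NF. Then cos ∠TDL = DT·DL / (|DT||DL|), giving 20.968°.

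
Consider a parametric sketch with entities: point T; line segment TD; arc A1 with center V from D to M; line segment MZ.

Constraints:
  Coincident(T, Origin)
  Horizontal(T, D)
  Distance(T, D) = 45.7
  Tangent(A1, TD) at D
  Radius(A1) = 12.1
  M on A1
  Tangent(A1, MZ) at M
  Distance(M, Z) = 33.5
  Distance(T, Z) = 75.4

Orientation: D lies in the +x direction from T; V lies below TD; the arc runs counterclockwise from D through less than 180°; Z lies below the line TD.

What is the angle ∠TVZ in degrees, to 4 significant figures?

130.4°

Checks: |VM| = 12.10 ✓; ∠(VM, MZ) = 90.00° ✓; |MZ| = 33.50 ✓; |TZ| = 75.40 ✓.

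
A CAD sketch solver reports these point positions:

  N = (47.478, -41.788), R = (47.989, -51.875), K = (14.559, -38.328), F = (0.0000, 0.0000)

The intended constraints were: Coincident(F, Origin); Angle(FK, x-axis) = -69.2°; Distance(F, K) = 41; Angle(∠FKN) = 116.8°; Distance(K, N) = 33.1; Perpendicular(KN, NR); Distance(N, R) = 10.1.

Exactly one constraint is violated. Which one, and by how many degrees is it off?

Perpendicular(KN, NR) — off by 8.90°.

F = (0.00, 0.00) ✓; FK at -69.20° ✓; |FK| = 41.00 ✓; ∠FKN = 116.8° ✓; |KN| = 33.10 ✓; ∠(KN, NR) = 81.10° ✗; |NR| = 10.10 ✓.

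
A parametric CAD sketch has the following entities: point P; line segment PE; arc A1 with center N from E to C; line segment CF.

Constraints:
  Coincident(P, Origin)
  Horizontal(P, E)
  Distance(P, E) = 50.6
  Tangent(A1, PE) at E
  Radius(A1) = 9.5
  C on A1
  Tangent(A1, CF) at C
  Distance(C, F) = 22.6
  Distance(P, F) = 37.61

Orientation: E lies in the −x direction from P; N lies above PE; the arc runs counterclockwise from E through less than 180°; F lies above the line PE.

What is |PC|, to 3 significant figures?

43.0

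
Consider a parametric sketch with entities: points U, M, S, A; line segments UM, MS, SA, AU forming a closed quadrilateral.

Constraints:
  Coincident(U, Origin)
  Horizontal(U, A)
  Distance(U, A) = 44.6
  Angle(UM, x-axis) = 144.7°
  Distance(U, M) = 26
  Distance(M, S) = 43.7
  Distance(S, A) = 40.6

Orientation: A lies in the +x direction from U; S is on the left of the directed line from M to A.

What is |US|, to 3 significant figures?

37.0

U is at the origin; U and A share the same y with |UA| = 44.6 and A in +x, so A = (44.6, 0). UM runs at 144.7° with |UM| = 26.0, so M = (-21.2, 15.0). S is determined by |MS| = 43.7 and |SA| = 40.6 together: it lies at the intersection of circle(M, 43.7) and circle(A, 40.6). With |MA| = 67.5, the foot of the radical line on MA is 35.7 from M and the perpendicular offset is √(43.7² − 35.7²) = 25.2. Taking the left-of-MA solution: S = (19.2, 31.7).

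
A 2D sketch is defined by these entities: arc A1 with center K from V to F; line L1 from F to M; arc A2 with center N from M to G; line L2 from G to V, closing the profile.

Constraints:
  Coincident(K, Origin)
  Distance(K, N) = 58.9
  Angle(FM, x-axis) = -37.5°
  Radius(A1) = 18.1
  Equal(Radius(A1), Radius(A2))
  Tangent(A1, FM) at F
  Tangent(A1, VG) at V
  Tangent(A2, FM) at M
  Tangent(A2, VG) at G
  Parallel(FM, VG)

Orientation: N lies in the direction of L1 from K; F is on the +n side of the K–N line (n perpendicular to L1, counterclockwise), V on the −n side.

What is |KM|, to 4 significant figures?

61.62

The slot axis is L1's direction at -37.5°, so u = (cos -37.5°, sin -37.5°) = (0.7934, -0.6088) and n = (−sin -37.5°, cos -37.5°) = (0.6088, 0.7934). K is at the origin and N lies 58.9 along u from K, so N = 58.9·u = (46.73, -35.86). Tangency of A1 to both parallel lines with radius 18.1 puts F and V at K ± 18.1·n: F = (11.02, 14.36), V = (-11.02, -14.36). Equal radii place M and G the same way about N: M = N + 18.1·n = (57.75, -21.50), G = N − 18.1·n = (35.71, -50.22). Then |KM| = |M − K| = 61.62.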